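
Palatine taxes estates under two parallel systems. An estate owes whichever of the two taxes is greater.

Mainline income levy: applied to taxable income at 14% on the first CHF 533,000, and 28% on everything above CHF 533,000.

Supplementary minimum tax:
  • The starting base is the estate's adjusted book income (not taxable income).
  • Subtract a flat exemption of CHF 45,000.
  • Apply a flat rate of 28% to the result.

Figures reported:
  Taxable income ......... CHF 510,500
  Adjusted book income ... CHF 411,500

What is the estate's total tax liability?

CHF 102,620

Supplementary minimum tax:
  Base (adjusted book income): CHF 411,500
  Less exemption CHF 45,000 → base CHF 366,500
  CHF 366,500 × 28% = CHF 102,620

Mainline income levy:
  CHF 510,500 × 14% = CHF 71,470

CHF 102,620 > CHF 71,470, so the supplementary minimum tax is the binding amount.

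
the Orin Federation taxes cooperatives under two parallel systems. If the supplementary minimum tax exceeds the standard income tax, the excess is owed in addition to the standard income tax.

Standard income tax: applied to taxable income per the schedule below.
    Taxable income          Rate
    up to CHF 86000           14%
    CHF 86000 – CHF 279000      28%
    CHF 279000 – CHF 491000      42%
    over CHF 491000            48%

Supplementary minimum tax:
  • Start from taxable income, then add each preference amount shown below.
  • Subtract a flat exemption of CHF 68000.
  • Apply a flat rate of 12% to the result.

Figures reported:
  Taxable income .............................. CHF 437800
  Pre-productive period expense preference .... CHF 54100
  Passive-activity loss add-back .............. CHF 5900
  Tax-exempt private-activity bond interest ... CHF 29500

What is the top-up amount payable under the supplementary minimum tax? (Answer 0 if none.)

CHF 0

Standard income tax:
  CHF 86000 × 14% = CHF 12040
  CHF 193000 × 28% = CHF 54040
  CHF 158800 × 42% = CHF 66696
  → CHF 132776

Supplementary minimum tax:
  Adjusted income: CHF 437800 + CHF 54100 + CHF 5900 + CHF 29500 = CHF 527300
  Less exemption CHF 68000 → base CHF 459300
  CHF 459300 × 12% = CHF 55116

CHF 55116 ≤ CHF 132776, so no add-on is due.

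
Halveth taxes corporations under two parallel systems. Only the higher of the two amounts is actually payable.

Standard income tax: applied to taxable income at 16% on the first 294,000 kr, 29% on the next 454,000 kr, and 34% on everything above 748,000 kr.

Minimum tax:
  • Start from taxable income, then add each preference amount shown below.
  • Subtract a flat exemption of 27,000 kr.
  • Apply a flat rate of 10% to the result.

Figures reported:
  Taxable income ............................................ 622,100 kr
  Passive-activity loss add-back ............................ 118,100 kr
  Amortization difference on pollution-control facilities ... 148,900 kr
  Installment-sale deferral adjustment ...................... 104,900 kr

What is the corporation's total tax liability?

142,189 kr

Minimum tax:
  Adjusted income: 622,100 kr + 118,100 kr + 148,900 kr + 104,900 kr = 994,000 kr
  Less exemption 27,000 kr → base 967,000 kr
  967,000 kr × 10% = 96,700 kr

Standard income tax:
  294,000 kr × 16% = 47,040 kr
  328,100 kr × 29% = 95,149 kr
  → 142,189 kr

142,189 kr > 96,700 kr, so the standard income tax governs.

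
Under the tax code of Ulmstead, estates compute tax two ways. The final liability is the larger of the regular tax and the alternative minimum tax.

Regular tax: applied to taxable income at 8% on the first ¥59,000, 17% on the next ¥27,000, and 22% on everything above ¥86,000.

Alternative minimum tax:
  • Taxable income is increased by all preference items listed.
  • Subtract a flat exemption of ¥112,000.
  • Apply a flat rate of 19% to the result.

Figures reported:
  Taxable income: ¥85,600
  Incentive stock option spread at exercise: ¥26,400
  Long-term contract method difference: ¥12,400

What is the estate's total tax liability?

¥9,242

Alternative minimum tax:
  Adjusted income: ¥85,600 + ¥26,400 + ¥12,400 = ¥124,400
  Less exemption ¥112,000 → base ¥12,400
  ¥12,400 × 19% = ¥2,356

Regular tax:
  ¥59,000 × 8% = ¥4,720
  ¥26,600 × 17% = ¥4,522
  → ¥9,242

¥9,242 > ¥2,356, so the regular tax governs.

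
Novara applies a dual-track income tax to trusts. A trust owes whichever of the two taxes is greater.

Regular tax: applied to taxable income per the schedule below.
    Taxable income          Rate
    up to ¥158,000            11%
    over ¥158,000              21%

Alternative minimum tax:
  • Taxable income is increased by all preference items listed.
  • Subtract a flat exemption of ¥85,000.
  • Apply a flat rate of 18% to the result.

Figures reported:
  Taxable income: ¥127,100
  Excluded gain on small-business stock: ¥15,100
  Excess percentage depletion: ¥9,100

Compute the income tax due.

¥13,981

Regular tax:
  ¥127,100 × 11% = ¥13,981

Alternative minimum tax:
  Adjusted income: ¥127,100 + ¥15,100 + ¥9,100 = ¥151,300
  Less exemption ¥85,000 → base ¥66,300
  ¥66,300 × 18% = ¥11,934

¥13,981 > ¥11,934, so the regular tax governs.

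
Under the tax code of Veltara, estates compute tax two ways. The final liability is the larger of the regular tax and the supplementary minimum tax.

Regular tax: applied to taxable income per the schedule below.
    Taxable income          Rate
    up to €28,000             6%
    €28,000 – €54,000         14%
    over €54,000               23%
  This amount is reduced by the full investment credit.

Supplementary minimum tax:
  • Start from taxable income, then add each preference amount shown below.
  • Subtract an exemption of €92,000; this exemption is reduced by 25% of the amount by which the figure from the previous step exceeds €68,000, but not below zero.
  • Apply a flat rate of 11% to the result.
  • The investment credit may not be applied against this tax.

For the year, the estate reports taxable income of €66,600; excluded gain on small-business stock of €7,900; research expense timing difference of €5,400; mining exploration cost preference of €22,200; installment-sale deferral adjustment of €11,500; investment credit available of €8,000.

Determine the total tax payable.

Regular tax:
  €28,000 × 6% = €1,680
  €26,000 × 14% = €3,640
  €12,600 × 23% = €2,898
  → €8,218
  Less investment credit €8,000 → €218

Supplementary minimum tax:
  Adjusted income: €66,600 + €7,900 + €5,400 + €22,200 + €11,500 = €113,600
  Exemption: €92,000 − 25% × (€113,600 − €68,000) = €92,000 − €11,400 = €80,600
  Base: €113,600 − €80,600 = €33,000
  €33,000 × 11% = €3,630

€3,630 > €218, so the supplementary minimum tax is the binding amount.

€3,630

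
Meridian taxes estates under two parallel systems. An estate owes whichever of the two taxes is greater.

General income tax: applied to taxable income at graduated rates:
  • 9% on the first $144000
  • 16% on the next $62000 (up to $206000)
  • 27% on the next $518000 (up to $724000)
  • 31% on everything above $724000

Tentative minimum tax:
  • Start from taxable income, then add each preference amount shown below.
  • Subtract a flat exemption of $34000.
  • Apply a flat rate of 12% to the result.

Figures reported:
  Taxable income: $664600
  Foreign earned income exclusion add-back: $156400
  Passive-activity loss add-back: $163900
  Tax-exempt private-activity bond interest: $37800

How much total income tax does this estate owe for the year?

$146702

Tentative minimum tax:
  Adjusted income: $664600 + $156400 + $163900 + $37800 = $1022700
  Less exemption $34000 → base $988700
  $988700 × 12% = $118644

General income tax:
  $144000 × 9% = $12960
  $62000 × 16% = $9920
  $458600 × 27% = $123822
  → $146702

$146702 > $118644, so the general income tax governs.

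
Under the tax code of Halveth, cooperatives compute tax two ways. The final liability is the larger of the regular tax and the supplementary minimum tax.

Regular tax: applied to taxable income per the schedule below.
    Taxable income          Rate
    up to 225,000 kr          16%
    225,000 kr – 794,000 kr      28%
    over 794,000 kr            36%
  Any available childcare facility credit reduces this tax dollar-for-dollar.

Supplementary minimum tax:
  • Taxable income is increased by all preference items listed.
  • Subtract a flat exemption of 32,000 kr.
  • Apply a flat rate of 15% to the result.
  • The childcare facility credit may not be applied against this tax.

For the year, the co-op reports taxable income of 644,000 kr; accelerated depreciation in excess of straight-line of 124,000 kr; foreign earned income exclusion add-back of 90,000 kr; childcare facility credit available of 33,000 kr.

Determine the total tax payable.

123,900 kr

Regular tax:
  225,000 kr × 16% = 36,000 kr
  419,000 kr × 28% = 117,320 kr
  → 153,320 kr
  Less childcare facility credit 33,000 kr → 120,320 kr

Supplementary minimum tax:
  Adjusted income: 644,000 kr + 124,000 kr + 90,000 kr = 858,000 kr
  Less exemption 32,000 kr → base 826,000 kr
  826,000 kr × 15% = 123,900 kr

123,900 kr > 120,320 kr, so the supplementary minimum tax is the binding amount.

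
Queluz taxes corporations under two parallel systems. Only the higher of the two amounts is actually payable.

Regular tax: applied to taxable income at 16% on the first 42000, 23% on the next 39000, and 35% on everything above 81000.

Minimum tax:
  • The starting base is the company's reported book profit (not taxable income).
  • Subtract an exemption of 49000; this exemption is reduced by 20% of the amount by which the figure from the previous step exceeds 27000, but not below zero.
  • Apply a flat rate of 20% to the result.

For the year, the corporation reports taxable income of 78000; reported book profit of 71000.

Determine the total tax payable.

15000

Minimum tax:
  Base (reported book profit): 71000
  Exemption: 49000 − 20% × (71000 − 27000) = 49000 − 8800 = 40200
  Base: 71000 − 40200 = 30800
  30800 × 20% = 6160

Regular tax:
  42000 × 16% = 6720
  36000 × 23% = 8280
  → 15000

15000 > 6160, so the regular tax governs.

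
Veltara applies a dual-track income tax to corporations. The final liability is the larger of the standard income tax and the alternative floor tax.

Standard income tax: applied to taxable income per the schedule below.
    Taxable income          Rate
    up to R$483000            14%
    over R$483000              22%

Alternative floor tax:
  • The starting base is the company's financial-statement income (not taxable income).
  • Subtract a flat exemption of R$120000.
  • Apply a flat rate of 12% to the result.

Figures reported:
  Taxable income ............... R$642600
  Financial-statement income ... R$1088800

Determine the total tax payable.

R$116256

Standard income tax:
  R$483000 × 14% = R$67620
  R$159600 × 22% = R$35112
  → R$102732

Alternative floor tax:
  Base (financial-statement income): R$1088800
  Less exemption R$120000 → base R$968800
  R$968800 × 12% = R$116256

R$116256 > R$102732, so the alternative floor tax is the binding amount.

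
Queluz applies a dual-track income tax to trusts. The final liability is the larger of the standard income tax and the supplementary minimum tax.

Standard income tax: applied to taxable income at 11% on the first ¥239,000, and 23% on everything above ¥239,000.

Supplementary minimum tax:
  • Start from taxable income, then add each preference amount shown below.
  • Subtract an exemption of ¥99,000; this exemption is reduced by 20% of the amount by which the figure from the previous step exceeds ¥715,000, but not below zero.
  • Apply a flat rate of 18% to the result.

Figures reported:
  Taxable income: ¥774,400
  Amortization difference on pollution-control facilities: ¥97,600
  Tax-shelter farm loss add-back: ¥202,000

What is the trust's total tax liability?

Standard income tax:
  ¥239,000 × 11% = ¥26,290
  ¥535,400 × 23% = ¥123,142
  → ¥149,432

Supplementary minimum tax:
  Adjusted income: ¥774,400 + ¥97,600 + ¥202,000 = ¥1,074,000
  Exemption: ¥99,000 − 20% × (¥1,074,000 − ¥715,000) = ¥99,000 − ¥71,800 = ¥27,200
  Base: ¥1,074,000 − ¥27,200 = ¥1,046,800
  ¥1,046,800 × 18% = ¥188,424

¥188,424 > ¥149,432, so the supplementary minimum tax is the binding amount.

¥188,424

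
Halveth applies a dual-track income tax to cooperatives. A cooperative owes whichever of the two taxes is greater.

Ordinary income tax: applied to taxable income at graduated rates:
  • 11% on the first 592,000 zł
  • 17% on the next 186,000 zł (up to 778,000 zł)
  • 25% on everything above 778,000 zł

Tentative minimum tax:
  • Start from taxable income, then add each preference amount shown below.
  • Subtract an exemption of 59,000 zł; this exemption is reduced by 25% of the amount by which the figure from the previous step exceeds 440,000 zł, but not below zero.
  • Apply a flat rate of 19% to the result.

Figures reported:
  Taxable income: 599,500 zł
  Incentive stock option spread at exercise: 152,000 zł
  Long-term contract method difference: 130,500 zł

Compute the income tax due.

Ordinary income tax:
  592,000 zł × 11% = 65,120 zł
  7,500 zł × 17% = 1,275 zł
  → 66,395 zł

Tentative minimum tax:
  Adjusted income: 599,500 zł + 152,000 zł + 130,500 zł = 882,000 zł
  Exemption: 25% × (882,000 zł − 440,000 zł) = 110,500 zł ≥ 59,000 zł, so the exemption is fully phased out
  Base: 882,000 zł − 0 zł = 882,000 zł
  882,000 zł × 19% = 167,580 zł

167,580 zł > 66,395 zł, so the tentative minimum tax is the binding amount.

167,580 zł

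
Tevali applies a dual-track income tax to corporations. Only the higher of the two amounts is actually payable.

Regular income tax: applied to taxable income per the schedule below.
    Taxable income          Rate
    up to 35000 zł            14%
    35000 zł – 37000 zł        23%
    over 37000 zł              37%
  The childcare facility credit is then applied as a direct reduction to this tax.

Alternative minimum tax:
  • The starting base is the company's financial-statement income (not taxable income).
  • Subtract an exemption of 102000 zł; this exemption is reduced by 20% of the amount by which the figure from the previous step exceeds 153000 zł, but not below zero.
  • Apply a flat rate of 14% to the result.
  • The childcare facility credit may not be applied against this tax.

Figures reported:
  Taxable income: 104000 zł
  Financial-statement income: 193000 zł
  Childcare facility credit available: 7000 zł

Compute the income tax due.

23150 zł

Alternative minimum tax:
  Base (financial-statement income): 193000 zł
  Exemption: 102000 zł − 20% × (193000 zł − 153000 zł) = 102000 zł − 8000 zł = 94000 zł
  Base: 193000 zł − 94000 zł = 99000 zł
  99000 zł × 14% = 13860 zł

Regular income tax:
  35000 zł × 14% = 4900 zł
  2000 zł × 23% = 460 zł
  67000 zł × 37% = 24790 zł
  → 30150 zł
  Less childcare facility credit 7000 zł → 23150 zł

23150 zł > 13860 zł, so the regular income tax governs.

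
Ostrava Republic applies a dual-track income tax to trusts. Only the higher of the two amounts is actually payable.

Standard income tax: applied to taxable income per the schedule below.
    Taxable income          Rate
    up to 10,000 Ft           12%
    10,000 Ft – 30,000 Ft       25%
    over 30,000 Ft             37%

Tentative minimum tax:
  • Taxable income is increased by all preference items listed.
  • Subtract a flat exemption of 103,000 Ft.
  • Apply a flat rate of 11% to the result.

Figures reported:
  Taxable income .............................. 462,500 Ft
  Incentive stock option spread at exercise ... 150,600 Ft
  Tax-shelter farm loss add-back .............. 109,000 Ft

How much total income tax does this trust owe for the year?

166,225 Ft

Tentative minimum tax:
  Adjusted income: 462,500 Ft + 150,600 Ft + 109,000 Ft = 722,100 Ft
  Less exemption 103,000 Ft → base 619,100 Ft
  619,100 Ft × 11% = 68,101 Ft

Standard income tax:
  10,000 Ft × 12% = 1,200 Ft
  20,000 Ft × 25% = 5,000 Ft
  432,500 Ft × 37% = 160,025 Ft
  → 166,225 Ft

166,225 Ft > 68,101 Ft, so the standard income tax governs.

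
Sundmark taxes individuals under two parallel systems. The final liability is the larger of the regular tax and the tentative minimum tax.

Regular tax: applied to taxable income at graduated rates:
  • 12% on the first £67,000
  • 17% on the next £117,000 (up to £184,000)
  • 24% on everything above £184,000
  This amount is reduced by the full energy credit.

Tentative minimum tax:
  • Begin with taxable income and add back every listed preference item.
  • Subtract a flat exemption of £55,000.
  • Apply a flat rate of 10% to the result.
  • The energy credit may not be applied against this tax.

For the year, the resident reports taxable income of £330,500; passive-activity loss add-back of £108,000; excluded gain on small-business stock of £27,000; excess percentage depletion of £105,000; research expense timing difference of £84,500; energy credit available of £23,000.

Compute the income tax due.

Regular tax:
  £67,000 × 12% = £8,040
  £117,000 × 17% = £19,890
  £146,500 × 24% = £35,160
  → £63,090
  Less energy credit £23,000 → £40,090

Tentative minimum tax:
  Adjusted income: £330,500 + £108,000 + £27,000 + £105,000 + £84,500 = £655,000
  Less exemption £55,000 → base £600,000
  £600,000 × 10% = £60,000

£60,000 > £40,090, so the tentative minimum tax is the binding amount.

£60,000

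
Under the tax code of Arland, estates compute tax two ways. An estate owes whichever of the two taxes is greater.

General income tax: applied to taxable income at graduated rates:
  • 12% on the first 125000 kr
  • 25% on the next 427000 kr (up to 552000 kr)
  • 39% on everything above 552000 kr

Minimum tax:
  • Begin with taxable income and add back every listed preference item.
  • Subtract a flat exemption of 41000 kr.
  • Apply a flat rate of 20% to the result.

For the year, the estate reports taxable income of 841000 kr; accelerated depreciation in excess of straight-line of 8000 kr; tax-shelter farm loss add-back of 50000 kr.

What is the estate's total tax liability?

Minimum tax:
  Adjusted income: 841000 kr + 8000 kr + 50000 kr = 899000 kr
  Less exemption 41000 kr → base 858000 kr
  858000 kr × 20% = 171600 kr

General income tax:
  125000 kr × 12% = 15000 kr
  427000 kr × 25% = 106750 kr
  289000 kr × 39% = 112710 kr
  → 234460 kr

234460 kr > 171600 kr, so the general income tax governs.

234460 kr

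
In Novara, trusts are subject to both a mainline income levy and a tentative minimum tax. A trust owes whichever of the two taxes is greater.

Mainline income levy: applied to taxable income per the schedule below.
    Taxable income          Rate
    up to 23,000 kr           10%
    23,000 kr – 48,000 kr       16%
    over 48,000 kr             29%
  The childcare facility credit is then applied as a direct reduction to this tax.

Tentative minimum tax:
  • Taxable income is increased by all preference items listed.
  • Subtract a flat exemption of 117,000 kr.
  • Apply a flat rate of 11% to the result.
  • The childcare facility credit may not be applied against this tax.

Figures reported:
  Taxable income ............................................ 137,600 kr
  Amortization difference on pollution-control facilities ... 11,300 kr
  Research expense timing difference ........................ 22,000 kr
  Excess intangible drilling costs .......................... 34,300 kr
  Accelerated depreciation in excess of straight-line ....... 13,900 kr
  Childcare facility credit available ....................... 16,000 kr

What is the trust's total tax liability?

16,284 kr

Mainline income levy:
  23,000 kr × 10% = 2,300 kr
  25,000 kr × 16% = 4,000 kr
  89,600 kr × 29% = 25,984 kr
  → 32,284 kr
  Less childcare facility credit 16,000 kr → 16,284 kr

Tentative minimum tax:
  Adjusted income: 137,600 kr + 11,300 kr + 22,000 kr + 34,300 kr + 13,900 kr = 219,100 kr
  Less exemption 117,000 kr → base 102,100 kr
  102,100 kr × 11% = 11,231 kr

16,284 kr > 11,231 kr, so the mainline income levy governs.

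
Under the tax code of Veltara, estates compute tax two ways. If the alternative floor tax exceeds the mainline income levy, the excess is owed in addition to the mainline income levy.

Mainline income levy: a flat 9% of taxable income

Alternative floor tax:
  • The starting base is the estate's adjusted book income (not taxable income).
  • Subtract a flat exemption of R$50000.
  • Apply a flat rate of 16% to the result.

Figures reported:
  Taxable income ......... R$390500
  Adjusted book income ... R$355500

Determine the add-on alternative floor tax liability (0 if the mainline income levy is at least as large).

R$13735

Alternative floor tax:
  Base (adjusted book income): R$355500
  Less exemption R$50000 → base R$305500
  R$305500 × 16% = R$48880

Mainline income levy:
  R$390500 × 9% = R$35145

Excess of alternative floor tax over mainline income levy: R$48880 − R$35145 = R$13735.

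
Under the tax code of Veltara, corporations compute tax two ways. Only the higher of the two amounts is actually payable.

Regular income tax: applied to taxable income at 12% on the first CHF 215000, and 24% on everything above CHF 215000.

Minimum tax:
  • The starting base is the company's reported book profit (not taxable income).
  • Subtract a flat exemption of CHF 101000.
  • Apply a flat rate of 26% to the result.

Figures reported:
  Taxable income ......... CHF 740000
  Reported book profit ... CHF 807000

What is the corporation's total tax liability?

CHF 183560

Minimum tax:
  Base (reported book profit): CHF 807000
  Less exemption CHF 101000 → base CHF 706000
  CHF 706000 × 26% = CHF 183560

Regular income tax:
  CHF 215000 × 12% = CHF 25800
  CHF 525000 × 24% = CHF 126000
  → CHF 151800

CHF 183560 > CHF 151800, so the minimum tax is the binding amount.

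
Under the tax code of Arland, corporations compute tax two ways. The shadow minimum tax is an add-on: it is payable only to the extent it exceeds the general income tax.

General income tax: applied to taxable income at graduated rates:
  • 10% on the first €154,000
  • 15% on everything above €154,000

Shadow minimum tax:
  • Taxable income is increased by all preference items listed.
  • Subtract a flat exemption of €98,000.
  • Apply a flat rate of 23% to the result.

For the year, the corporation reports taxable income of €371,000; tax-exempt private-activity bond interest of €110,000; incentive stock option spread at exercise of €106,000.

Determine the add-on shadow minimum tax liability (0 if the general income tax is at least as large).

General income tax:
  €154,000 × 10% = €15,400
  €217,000 × 15% = €32,550
  → €47,950

Shadow minimum tax:
  Adjusted income: €371,000 + €110,000 + €106,000 = €587,000
  Less exemption €98,000 → base €489,000
  €489,000 × 23% = €112,470

Excess of shadow minimum tax over general income tax: €112,470 − €47,950 = €64,520.

€64,520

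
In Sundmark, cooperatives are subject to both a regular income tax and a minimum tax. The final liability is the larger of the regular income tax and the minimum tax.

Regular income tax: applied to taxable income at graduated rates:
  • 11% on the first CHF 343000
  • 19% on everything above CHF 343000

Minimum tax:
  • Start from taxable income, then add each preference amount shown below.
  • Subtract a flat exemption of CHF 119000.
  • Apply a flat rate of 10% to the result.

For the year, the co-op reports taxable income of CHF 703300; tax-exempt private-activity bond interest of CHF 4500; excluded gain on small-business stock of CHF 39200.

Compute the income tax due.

Regular income tax:
  CHF 343000 × 11% = CHF 37730
  CHF 360300 × 19% = CHF 68457
  → CHF 106187

Minimum tax:
  Adjusted income: CHF 703300 + CHF 4500 + CHF 39200 = CHF 747000
  Less exemption CHF 119000 → base CHF 628000
  CHF 628000 × 10% = CHF 62800

CHF 106187 > CHF 62800, so the regular income tax governs.

CHF 106187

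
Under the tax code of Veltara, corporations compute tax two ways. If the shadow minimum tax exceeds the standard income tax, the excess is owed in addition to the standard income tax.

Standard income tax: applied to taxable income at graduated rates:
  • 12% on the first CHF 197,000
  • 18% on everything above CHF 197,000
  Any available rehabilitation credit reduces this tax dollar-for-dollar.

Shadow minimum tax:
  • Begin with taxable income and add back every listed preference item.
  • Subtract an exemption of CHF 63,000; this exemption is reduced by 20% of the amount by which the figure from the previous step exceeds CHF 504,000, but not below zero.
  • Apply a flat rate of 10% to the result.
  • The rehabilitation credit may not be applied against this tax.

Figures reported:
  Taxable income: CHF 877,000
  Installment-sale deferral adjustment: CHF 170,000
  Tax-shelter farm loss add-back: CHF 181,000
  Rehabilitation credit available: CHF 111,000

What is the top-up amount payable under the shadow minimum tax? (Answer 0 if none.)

CHF 87,760

Shadow minimum tax:
  Adjusted income: CHF 877,000 + CHF 170,000 + CHF 181,000 = CHF 1,228,000
  Exemption: 20% × (CHF 1,228,000 − CHF 504,000) = CHF 144,800 ≥ CHF 63,000, so the exemption is fully phased out
  Base: CHF 1,228,000 − CHF 0 = CHF 1,228,000
  CHF 1,228,000 × 10% = CHF 122,800

Standard income tax:
  CHF 197,000 × 12% = CHF 23,640
  CHF 680,000 × 18% = CHF 122,400
  → CHF 146,040
  Less rehabilitation credit CHF 111,000 → CHF 35,040

Excess of shadow minimum tax over standard income tax: CHF 122,800 − CHF 35,040 = CHF 87,760.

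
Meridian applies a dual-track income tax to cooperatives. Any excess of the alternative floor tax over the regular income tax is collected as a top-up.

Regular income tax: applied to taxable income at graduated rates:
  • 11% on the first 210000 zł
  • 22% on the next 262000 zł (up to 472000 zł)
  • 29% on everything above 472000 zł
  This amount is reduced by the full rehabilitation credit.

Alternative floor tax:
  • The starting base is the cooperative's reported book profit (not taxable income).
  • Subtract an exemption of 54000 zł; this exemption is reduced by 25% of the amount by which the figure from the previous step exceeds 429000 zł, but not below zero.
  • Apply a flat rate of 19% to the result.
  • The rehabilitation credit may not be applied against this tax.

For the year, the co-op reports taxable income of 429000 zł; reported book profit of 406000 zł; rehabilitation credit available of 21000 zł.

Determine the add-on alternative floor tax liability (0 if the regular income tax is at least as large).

Regular income tax:
  210000 zł × 11% = 23100 zł
  219000 zł × 22% = 48180 zł
  → 71280 zł
  Less rehabilitation credit 21000 zł → 50280 zł

Alternative floor tax:
  Base (reported book profit): 406000 zł
  Exemption: 406000 zł ≤ 429000 zł, so full 54000 zł applies
  Base: 406000 zł − 54000 zł = 352000 zł
  352000 zł × 19% = 66880 zł

Excess of alternative floor tax over regular income tax: 66880 zł − 50280 zł = 16600 zł.

16600 zł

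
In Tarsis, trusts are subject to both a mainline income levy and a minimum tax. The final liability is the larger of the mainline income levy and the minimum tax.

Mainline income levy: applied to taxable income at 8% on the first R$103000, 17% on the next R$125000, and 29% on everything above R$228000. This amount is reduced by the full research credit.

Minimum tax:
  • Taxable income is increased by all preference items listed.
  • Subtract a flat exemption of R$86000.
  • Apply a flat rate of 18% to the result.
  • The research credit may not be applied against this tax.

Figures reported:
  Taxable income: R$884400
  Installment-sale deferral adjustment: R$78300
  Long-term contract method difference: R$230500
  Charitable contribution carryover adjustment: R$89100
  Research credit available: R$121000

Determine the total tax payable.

R$215334

Minimum tax:
  Adjusted income: R$884400 + R$78300 + R$230500 + R$89100 = R$1282300
  Less exemption R$86000 → base R$1196300
  R$1196300 × 18% = R$215334

Mainline income levy:
  R$103000 × 8% = R$8240
  R$125000 × 17% = R$21250
  R$656400 × 29% = R$190356
  → R$219846
  Less research credit R$121000 → R$98846

R$215334 > R$98846, so the minimum tax is the binding amount.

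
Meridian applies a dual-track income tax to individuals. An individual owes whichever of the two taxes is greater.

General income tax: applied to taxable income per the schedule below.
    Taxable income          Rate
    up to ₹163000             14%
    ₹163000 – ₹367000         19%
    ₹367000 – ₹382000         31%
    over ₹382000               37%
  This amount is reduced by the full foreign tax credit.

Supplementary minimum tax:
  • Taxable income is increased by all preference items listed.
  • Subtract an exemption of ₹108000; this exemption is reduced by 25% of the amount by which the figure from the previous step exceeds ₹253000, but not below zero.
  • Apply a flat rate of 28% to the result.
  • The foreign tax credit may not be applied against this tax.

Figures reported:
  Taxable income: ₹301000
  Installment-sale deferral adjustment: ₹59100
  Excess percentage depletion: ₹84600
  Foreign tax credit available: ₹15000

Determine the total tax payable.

Supplementary minimum tax:
  Adjusted income: ₹301000 + ₹59100 + ₹84600 = ₹444700
  Exemption: ₹108000 − 25% × (₹444700 − ₹253000) = ₹108000 − ₹47925 = ₹60075
  Base: ₹444700 − ₹60075 = ₹384625
  ₹384625 × 28% = ₹107695

General income tax:
  ₹163000 × 14% = ₹22820
  ₹138000 × 19% = ₹26220
  → ₹49040
  Less foreign tax credit ₹15000 → ₹34040

₹107695 > ₹34040, so the supplementary minimum tax is the binding amount.

₹107695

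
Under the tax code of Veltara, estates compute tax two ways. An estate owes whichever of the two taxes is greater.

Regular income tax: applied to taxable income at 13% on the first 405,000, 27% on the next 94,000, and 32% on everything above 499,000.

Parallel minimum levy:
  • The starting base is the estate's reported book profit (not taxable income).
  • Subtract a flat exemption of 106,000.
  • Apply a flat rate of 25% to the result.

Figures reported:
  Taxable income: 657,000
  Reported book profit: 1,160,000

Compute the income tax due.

263,500

Regular income tax:
  405,000 × 13% = 52,650
  94,000 × 27% = 25,380
  158,000 × 32% = 50,560
  → 128,590

Parallel minimum levy:
  Base (reported book profit): 1,160,000
  Less exemption 106,000 → base 1,054,000
  1,054,000 × 25% = 263,500

263,500 > 128,590, so the parallel minimum levy is the binding amount.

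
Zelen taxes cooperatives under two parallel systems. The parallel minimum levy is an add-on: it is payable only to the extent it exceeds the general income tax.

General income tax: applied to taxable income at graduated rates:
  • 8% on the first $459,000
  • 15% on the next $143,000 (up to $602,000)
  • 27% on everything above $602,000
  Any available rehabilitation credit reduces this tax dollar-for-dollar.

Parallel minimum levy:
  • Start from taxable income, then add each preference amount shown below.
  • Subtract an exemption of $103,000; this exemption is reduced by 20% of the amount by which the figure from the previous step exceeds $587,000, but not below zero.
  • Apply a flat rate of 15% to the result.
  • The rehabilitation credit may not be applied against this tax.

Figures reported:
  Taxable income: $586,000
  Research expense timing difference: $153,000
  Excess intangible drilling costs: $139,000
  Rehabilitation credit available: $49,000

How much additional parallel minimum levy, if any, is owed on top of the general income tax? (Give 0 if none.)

$118,210

General income tax:
  $459,000 × 8% = $36,720
  $127,000 × 15% = $19,050
  → $55,770
  Less rehabilitation credit $49,000 → $6,770

Parallel minimum levy:
  Adjusted income: $586,000 + $153,000 + $139,000 = $878,000
  Exemption: $103,000 − 20% × ($878,000 − $587,000) = $103,000 − $58,200 = $44,800
  Base: $878,000 − $44,800 = $833,200
  $833,200 × 15% = $124,980

Excess of parallel minimum levy over general income tax: $124,980 − $6,770 = $118,210.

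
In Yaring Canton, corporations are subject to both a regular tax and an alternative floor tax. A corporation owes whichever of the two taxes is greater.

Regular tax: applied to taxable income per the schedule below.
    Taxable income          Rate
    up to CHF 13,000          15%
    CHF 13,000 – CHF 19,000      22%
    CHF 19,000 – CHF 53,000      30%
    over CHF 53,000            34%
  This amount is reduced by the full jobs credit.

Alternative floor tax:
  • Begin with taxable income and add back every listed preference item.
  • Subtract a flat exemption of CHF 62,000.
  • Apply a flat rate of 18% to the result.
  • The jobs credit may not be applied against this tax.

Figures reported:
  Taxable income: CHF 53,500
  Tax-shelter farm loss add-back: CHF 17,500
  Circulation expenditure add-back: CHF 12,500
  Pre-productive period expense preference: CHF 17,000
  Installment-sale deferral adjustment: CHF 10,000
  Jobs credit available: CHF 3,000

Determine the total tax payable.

CHF 10,640

Alternative floor tax:
  Adjusted income: CHF 53,500 + CHF 17,500 + CHF 12,500 + CHF 17,000 + CHF 10,000 = CHF 110,500
  Less exemption CHF 62,000 → base CHF 48,500
  CHF 48,500 × 18% = CHF 8,730

Regular tax:
  CHF 13,000 × 15% = CHF 1,950
  CHF 6,000 × 22% = CHF 1,320
  CHF 34,000 × 30% = CHF 10,200
  CHF 500 × 34% = CHF 170
  → CHF 13,640
  Less jobs credit CHF 3,000 → CHF 10,640

CHF 10,640 > CHF 8,730, so the regular tax governs.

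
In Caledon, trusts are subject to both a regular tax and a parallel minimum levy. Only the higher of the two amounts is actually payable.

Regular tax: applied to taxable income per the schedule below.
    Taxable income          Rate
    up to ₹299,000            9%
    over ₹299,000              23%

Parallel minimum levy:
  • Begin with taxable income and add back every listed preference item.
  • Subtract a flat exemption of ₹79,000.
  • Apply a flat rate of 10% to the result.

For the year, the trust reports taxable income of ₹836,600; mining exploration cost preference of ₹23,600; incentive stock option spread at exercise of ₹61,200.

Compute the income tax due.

Regular tax:
  ₹299,000 × 9% = ₹26,910
  ₹537,600 × 23% = ₹123,648
  → ₹150,558

Parallel minimum levy:
  Adjusted income: ₹836,600 + ₹23,600 + ₹61,200 = ₹921,400
  Less exemption ₹79,000 → base ₹842,400
  ₹842,400 × 10% = ₹84,240

₹150,558 > ₹84,240, so the regular tax governs.

₹150,558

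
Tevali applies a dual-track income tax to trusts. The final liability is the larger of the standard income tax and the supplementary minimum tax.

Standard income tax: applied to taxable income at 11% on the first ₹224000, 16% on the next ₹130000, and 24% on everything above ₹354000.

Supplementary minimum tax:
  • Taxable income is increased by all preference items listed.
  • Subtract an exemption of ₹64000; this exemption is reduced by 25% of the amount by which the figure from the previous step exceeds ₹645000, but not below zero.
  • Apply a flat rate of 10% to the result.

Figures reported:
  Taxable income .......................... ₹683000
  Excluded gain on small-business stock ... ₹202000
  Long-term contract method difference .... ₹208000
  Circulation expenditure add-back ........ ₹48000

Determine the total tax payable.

Supplementary minimum tax:
  Adjusted income: ₹683000 + ₹202000 + ₹208000 + ₹48000 = ₹1141000
  Exemption: 25% × (₹1141000 − ₹645000) = ₹124000 ≥ ₹64000, so the exemption is fully phased out
  Base: ₹1141000 − ₹0 = ₹1141000
  ₹1141000 × 10% = ₹114100

Standard income tax:
  ₹224000 × 11% = ₹24640
  ₹130000 × 16% = ₹20800
  ₹329000 × 24% = ₹78960
  → ₹124400

₹124400 > ₹114100, so the standard income tax governs.

₹124400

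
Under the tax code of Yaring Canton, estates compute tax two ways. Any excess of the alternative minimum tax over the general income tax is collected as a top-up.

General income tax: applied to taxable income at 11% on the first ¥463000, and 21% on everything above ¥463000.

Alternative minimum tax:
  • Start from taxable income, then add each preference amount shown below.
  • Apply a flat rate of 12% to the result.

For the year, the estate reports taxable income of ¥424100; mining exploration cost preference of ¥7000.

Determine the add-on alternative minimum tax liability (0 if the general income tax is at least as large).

General income tax:
  ¥424100 × 11% = ¥46651

Alternative minimum tax:
  Adjusted income: ¥424100 + ¥7000 = ¥431100
  ¥431100 × 12% = ¥51732

Excess of alternative minimum tax over general income tax: ¥51732 − ¥46651 = ¥5081.

¥5081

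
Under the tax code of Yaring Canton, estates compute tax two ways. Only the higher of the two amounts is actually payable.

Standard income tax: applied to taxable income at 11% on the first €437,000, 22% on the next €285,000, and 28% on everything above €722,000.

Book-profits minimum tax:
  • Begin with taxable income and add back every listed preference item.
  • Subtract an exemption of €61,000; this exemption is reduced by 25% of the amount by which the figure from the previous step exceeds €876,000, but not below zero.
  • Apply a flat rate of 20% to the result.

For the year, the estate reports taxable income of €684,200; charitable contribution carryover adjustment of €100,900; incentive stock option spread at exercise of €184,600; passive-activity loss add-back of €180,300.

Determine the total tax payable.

Book-profits minimum tax:
  Adjusted income: €684,200 + €100,900 + €184,600 + €180,300 = €1,150,000
  Exemption: 25% × (€1,150,000 − €876,000) = €68,500 ≥ €61,000, so the exemption is fully phased out
  Base: €1,150,000 − €0 = €1,150,000
  €1,150,000 × 20% = €230,000

Standard income tax:
  €437,000 × 11% = €48,070
  €247,200 × 22% = €54,384
  → €102,454

€230,000 > €102,454, so the book-profits minimum tax is the binding amount.

€230,000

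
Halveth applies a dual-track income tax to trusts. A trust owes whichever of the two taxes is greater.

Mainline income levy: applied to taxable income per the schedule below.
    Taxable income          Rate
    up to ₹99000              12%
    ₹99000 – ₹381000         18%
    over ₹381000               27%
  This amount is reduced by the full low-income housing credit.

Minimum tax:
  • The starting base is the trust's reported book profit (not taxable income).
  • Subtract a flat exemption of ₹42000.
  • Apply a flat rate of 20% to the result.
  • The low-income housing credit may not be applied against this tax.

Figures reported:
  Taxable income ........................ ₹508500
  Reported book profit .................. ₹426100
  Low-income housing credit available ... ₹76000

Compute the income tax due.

Minimum tax:
  Base (reported book profit): ₹426100
  Less exemption ₹42000 → base ₹384100
  ₹384100 × 20% = ₹76820

Mainline income levy:
  ₹99000 × 12% = ₹11880
  ₹282000 × 18% = ₹50760
  ₹127500 × 27% = ₹34425
  → ₹97065
  Less low-income housing credit ₹76000 → ₹21065

₹76820 > ₹21065, so the minimum tax is the binding amount.

₹76820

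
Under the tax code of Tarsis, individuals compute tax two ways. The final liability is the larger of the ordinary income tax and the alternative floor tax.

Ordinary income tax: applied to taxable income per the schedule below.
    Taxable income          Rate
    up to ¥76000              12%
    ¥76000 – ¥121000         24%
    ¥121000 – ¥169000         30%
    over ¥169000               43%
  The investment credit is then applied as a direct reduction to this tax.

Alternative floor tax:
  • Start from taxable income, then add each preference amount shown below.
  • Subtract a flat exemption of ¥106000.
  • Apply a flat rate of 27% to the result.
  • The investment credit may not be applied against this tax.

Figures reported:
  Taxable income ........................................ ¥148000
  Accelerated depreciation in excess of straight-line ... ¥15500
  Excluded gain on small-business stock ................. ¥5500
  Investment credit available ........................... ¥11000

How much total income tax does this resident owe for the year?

Alternative floor tax:
  Adjusted income: ¥148000 + ¥15500 + ¥5500 = ¥169000
  Less exemption ¥106000 → base ¥63000
  ¥63000 × 27% = ¥17010

Ordinary income tax:
  ¥76000 × 12% = ¥9120
  ¥45000 × 24% = ¥10800
  ¥27000 × 30% = ¥8100
  → ¥28020
  Less investment credit ¥11000 → ¥17020

¥17020 > ¥17010, so the ordinary income tax governs.

¥17020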